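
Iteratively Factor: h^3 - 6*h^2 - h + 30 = (h - 3)*(h^2 - 3*h - 10) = (h - 3)*(h + 2)*(h - 5)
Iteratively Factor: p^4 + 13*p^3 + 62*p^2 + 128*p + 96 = (p + 4)*(p^3 + 9*p^2 + 26*p + 24) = (p + 2)*(p + 4)*(p^2 + 7*p + 12) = (p + 2)*(p + 3)*(p + 4)*(p + 4)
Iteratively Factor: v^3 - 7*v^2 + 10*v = (v - 2)*(v^2 - 5*v) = (v - 5)*(v - 2)*(v)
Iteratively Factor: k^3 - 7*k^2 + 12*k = (k - 4)*(k^2 - 3*k) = k*(k - 4)*(k - 3)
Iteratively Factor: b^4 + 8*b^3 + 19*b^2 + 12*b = (b + 3)*(b^3 + 5*b^2 + 4*b) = (b + 3)*(b + 4)*(b^2 + b) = b*(b + 3)*(b + 4)*(b + 1)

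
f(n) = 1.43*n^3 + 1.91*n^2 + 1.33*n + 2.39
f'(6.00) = 178.69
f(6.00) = 388.01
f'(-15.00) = 909.28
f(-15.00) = -4414.06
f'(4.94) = 124.89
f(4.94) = 227.96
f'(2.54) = 38.71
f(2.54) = 41.52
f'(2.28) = 32.34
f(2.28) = 32.30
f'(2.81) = 45.94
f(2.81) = 52.94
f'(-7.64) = 222.55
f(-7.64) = -533.98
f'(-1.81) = 8.47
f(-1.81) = -2.24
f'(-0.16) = 0.83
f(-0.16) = 2.22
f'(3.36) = 62.60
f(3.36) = 82.67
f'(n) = 4.29*n^2 + 3.82*n + 1.33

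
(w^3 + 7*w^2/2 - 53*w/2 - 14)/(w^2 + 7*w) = w - 7/2 - 2/w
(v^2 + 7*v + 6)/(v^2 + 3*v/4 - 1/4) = 4*(v + 6)/(4*v - 1)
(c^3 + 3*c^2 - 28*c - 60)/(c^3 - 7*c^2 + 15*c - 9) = (c^3 + 3*c^2 - 28*c - 60)/(c^3 - 7*c^2 + 15*c - 9)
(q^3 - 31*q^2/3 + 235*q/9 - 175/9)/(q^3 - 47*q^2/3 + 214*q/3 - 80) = (3*q^2 - 26*q + 35)/(3*(q^2 - 14*q + 48))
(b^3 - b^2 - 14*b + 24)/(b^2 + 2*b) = (b^3 - b^2 - 14*b + 24)/(b*(b + 2))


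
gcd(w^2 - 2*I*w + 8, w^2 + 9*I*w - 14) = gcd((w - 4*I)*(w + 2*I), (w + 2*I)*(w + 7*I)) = w + 2*I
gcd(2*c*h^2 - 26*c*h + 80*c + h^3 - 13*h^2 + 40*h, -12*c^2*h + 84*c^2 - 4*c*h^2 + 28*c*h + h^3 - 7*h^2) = 2*c + h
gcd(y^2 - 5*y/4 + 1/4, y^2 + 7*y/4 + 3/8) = 1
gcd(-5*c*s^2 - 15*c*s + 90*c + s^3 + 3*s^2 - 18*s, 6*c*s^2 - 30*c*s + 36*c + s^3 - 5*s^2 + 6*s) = s - 3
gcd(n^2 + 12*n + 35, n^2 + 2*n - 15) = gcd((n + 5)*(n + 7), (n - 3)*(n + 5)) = n + 5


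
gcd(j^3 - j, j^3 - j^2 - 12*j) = j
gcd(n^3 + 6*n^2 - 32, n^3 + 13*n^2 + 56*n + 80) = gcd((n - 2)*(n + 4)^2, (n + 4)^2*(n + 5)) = n^2 + 8*n + 16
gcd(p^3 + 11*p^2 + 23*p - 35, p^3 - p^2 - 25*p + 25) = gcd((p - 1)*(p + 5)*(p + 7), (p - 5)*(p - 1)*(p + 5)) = p^2 + 4*p - 5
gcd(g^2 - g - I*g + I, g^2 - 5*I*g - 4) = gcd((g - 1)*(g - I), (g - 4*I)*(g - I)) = g - I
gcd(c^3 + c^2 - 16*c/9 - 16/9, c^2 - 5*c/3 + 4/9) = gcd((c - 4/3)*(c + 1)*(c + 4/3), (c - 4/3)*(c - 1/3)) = c - 4/3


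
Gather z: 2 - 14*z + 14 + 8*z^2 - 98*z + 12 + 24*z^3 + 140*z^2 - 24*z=24*z^3 + 148*z^2 - 136*z + 28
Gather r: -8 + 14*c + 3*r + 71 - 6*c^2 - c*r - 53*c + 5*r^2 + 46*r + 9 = -6*c^2 - 39*c + 5*r^2 + r*(49 - c) + 72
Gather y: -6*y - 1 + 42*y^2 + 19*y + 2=42*y^2 + 13*y + 1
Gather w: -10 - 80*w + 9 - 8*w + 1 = -88*w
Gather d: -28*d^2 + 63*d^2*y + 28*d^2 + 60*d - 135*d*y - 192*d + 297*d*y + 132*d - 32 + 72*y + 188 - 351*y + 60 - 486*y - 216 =63*d^2*y + 162*d*y - 765*y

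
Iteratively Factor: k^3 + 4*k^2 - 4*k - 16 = (k + 2)*(k^2 + 2*k - 8) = (k - 2)*(k + 2)*(k + 4)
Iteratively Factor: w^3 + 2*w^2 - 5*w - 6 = (w + 1)*(w^2 + w - 6) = (w - 2)*(w + 1)*(w + 3)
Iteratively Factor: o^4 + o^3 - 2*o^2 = (o)*(o^3 + o^2 - 2*o) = o*(o - 1)*(o^2 + 2*o) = o*(o - 1)*(o + 2)*(o)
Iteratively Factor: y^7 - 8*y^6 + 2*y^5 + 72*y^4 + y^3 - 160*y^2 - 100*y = (y + 1)*(y^6 - 9*y^5 + 11*y^4 + 61*y^3 - 60*y^2 - 100*y) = (y + 1)^2*(y^5 - 10*y^4 + 21*y^3 + 40*y^2 - 100*y) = (y - 5)*(y + 1)^2*(y^4 - 5*y^3 - 4*y^2 + 20*y) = (y - 5)*(y + 1)^2*(y + 2)*(y^3 - 7*y^2 + 10*y) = (y - 5)*(y - 2)*(y + 1)^2*(y + 2)*(y^2 - 5*y) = y*(y - 5)*(y - 2)*(y + 1)^2*(y + 2)*(y - 5)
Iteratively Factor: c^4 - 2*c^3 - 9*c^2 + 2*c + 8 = (c + 1)*(c^3 - 3*c^2 - 6*c + 8) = (c - 4)*(c + 1)*(c^2 + c - 2) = (c - 4)*(c + 1)*(c + 2)*(c - 1)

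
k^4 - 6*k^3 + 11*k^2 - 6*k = k*(k - 3)*(k - 2)*(k - 1)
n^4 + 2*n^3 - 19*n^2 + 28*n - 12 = (n - 2)*(n - 1)^2*(n + 6)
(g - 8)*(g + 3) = g^2 - 5*g - 24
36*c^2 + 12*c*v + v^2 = (6*c + v)^2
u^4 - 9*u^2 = u^2*(u - 3)*(u + 3)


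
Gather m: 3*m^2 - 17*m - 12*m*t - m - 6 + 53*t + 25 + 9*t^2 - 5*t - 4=3*m^2 + m*(-12*t - 18) + 9*t^2 + 48*t + 15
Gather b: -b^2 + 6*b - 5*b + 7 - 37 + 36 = -b^2 + b + 6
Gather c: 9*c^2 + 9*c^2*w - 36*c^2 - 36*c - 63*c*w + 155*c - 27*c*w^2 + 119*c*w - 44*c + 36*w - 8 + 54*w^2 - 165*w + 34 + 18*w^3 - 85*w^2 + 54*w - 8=c^2*(9*w - 27) + c*(-27*w^2 + 56*w + 75) + 18*w^3 - 31*w^2 - 75*w + 18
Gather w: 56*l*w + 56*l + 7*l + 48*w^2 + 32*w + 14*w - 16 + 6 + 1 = 63*l + 48*w^2 + w*(56*l + 46) - 9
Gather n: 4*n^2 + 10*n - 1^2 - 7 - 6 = 4*n^2 + 10*n - 14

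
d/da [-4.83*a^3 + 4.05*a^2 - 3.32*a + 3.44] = -14.49*a^2 + 8.1*a - 3.32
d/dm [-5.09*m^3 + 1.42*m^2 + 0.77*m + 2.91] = -15.27*m^2 + 2.84*m + 0.77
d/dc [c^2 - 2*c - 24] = 2*c - 2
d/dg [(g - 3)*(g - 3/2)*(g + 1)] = g*(3*g - 7)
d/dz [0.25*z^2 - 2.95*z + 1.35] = 0.5*z - 2.95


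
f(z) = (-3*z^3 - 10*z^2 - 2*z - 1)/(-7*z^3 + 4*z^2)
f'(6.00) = -0.06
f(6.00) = 0.75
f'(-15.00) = -0.00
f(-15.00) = 0.32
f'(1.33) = -3.79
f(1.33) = 3.02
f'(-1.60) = -0.31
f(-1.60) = -0.29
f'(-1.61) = -0.31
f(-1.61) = -0.28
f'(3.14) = -0.28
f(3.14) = 1.12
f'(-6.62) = -0.03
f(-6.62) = 0.20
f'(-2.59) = -0.15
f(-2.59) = -0.07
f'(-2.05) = -0.21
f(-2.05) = -0.17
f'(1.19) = -5.86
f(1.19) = 3.69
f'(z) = (21*z^2 - 8*z)*(-3*z^3 - 10*z^2 - 2*z - 1)/(-7*z^3 + 4*z^2)^2 + (-9*z^2 - 20*z - 2)/(-7*z^3 + 4*z^2)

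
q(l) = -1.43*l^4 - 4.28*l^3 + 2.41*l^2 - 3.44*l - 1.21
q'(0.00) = -3.44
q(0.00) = -1.21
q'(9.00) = -5169.98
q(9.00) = -12339.31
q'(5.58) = -1370.13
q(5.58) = -2075.33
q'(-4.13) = 160.59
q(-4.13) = -60.43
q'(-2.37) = -10.84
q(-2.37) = 32.34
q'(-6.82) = 1180.94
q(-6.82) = -1601.64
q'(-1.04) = -15.91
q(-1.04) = 8.12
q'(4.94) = -982.54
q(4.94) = -1326.98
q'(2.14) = -107.99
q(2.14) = -69.47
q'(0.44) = -4.29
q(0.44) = -2.68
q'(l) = -5.72*l^3 - 12.84*l^2 + 4.82*l - 3.44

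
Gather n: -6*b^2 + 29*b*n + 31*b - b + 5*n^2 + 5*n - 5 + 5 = -6*b^2 + 30*b + 5*n^2 + n*(29*b + 5)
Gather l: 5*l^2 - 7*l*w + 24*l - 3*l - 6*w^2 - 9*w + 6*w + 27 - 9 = 5*l^2 + l*(21 - 7*w) - 6*w^2 - 3*w + 18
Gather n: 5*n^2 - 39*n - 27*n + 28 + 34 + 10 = 5*n^2 - 66*n + 72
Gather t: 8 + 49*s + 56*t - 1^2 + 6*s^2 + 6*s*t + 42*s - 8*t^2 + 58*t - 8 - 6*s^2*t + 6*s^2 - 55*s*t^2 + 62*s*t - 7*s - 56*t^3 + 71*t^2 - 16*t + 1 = 12*s^2 + 84*s - 56*t^3 + t^2*(63 - 55*s) + t*(-6*s^2 + 68*s + 98)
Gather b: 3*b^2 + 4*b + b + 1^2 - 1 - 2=3*b^2 + 5*b - 2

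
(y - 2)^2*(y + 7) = y^3 + 3*y^2 - 24*y + 28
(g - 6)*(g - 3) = g^2 - 9*g + 18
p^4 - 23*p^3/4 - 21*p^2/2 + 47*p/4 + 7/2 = (p - 7)*(p - 1)*(p + 1/4)*(p + 2)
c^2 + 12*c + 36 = (c + 6)^2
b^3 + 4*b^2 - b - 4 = (b - 1)*(b + 1)*(b + 4)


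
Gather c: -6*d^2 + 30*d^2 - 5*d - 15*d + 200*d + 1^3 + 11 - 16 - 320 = 24*d^2 + 180*d - 324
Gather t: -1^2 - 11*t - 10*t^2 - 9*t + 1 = -10*t^2 - 20*t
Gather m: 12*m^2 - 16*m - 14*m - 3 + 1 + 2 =12*m^2 - 30*m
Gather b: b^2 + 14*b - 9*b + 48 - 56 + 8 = b^2 + 5*b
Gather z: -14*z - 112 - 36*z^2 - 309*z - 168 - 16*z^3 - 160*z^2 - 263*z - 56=-16*z^3 - 196*z^2 - 586*z - 336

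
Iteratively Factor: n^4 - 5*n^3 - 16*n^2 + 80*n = (n - 4)*(n^3 - n^2 - 20*n) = (n - 5)*(n - 4)*(n^2 + 4*n) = n*(n - 5)*(n - 4)*(n + 4)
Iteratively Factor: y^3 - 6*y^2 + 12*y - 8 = (y - 2)*(y^2 - 4*y + 4) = (y - 2)^2*(y - 2)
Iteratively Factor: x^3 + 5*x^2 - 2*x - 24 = (x + 4)*(x^2 + x - 6) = (x + 3)*(x + 4)*(x - 2)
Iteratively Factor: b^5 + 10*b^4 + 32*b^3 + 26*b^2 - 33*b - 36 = (b + 4)*(b^4 + 6*b^3 + 8*b^2 - 6*b - 9) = (b - 1)*(b + 4)*(b^3 + 7*b^2 + 15*b + 9) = (b - 1)*(b + 3)*(b + 4)*(b^2 + 4*b + 3) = (b - 1)*(b + 3)^2*(b + 4)*(b + 1)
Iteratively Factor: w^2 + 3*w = (w)*(w + 3)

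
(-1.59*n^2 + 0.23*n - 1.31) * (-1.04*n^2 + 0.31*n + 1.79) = 1.6536*n^4 - 0.7321*n^3 - 1.4124*n^2 + 0.00559999999999999*n - 2.3449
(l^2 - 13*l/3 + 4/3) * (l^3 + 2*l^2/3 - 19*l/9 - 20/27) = l^5 - 11*l^4/3 - 11*l^3/3 + 251*l^2/27 + 32*l/81 - 80/81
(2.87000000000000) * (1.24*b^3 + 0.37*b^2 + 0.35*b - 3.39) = 3.5588*b^3 + 1.0619*b^2 + 1.0045*b - 9.7293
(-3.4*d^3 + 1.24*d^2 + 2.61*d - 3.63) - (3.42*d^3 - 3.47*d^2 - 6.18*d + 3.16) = -6.82*d^3 + 4.71*d^2 + 8.79*d - 6.79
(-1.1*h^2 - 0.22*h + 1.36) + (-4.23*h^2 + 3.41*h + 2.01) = -5.33*h^2 + 3.19*h + 3.37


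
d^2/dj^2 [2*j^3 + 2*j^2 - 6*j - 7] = 12*j + 4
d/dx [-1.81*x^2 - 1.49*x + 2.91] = -3.62*x - 1.49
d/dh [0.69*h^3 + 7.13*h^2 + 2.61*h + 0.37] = 2.07*h^2 + 14.26*h + 2.61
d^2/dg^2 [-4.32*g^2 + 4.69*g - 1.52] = -8.64000000000000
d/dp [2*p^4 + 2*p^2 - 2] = 8*p^3 + 4*p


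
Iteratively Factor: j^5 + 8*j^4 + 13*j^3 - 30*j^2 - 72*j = (j - 2)*(j^4 + 10*j^3 + 33*j^2 + 36*j) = (j - 2)*(j + 3)*(j^3 + 7*j^2 + 12*j) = j*(j - 2)*(j + 3)*(j^2 + 7*j + 12) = j*(j - 2)*(j + 3)^2*(j + 4)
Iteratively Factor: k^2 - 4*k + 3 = (k - 1)*(k - 3)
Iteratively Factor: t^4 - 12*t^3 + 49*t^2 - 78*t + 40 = (t - 5)*(t^3 - 7*t^2 + 14*t - 8) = (t - 5)*(t - 4)*(t^2 - 3*t + 2) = (t - 5)*(t - 4)*(t - 2)*(t - 1)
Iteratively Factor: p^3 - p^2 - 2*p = (p - 2)*(p^2 + p) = (p - 2)*(p + 1)*(p)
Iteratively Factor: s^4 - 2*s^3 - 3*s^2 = (s)*(s^3 - 2*s^2 - 3*s) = s^2*(s^2 - 2*s - 3) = s^2*(s - 3)*(s + 1)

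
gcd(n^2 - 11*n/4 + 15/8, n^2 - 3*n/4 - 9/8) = n - 3/2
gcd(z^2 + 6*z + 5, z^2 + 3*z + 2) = z + 1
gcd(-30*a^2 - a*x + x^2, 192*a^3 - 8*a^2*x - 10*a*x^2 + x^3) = -6*a + x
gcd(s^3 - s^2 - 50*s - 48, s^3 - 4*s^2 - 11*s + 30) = 1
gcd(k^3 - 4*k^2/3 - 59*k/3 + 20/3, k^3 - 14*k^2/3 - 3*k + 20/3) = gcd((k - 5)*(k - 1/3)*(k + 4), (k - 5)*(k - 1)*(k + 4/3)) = k - 5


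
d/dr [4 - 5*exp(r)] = -5*exp(r)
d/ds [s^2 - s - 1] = 2*s - 1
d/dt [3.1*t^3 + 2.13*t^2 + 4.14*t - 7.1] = 9.3*t^2 + 4.26*t + 4.14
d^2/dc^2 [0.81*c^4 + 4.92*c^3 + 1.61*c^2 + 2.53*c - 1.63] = 9.72*c^2 + 29.52*c + 3.22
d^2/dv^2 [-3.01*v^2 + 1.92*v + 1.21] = -6.02000000000000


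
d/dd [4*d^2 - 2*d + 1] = 8*d - 2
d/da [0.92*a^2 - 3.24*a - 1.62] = 1.84*a - 3.24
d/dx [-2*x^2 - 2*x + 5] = -4*x - 2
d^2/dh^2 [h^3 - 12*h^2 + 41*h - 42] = 6*h - 24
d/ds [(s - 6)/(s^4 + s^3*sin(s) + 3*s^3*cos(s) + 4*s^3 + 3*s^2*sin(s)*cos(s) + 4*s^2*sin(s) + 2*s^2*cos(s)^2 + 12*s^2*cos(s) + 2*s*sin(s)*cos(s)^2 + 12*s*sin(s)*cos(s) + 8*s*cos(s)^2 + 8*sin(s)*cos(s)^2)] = (3*s^4*sin(s) - s^4*cos(s) - 3*s^4 - 8*s^3*sin(s) + 2*s^3*sin(2*s) - 4*s^3*cos(s) - 3*s^3*cos(2*s) + 16*s^3 - 58*s^2*sin(s) - 11*s^2*sin(2*s)/2 + 131*s^2*cos(s)/2 + 5*s^2*cos(2*s) - 3*s^2*cos(3*s)/2 + 71*s^2 + 48*s*sin(s) - 30*s*sin(2*s) + 145*s*cos(s) + 84*s*cos(2*s) + 3*s*cos(3*s) + 12*s + 5*sin(s) + 36*sin(2*s) + 5*sin(3*s) + 12*cos(s) + 24*cos(2*s) + 36*cos(3*s) + 24)/((s + 4)^2*(s + sin(s))^2*(s^2 + 3*s*cos(s) + cos(2*s) + 1)^2)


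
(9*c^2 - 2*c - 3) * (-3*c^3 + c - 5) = -27*c^5 + 6*c^4 + 18*c^3 - 47*c^2 + 7*c + 15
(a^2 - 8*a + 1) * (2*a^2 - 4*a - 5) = 2*a^4 - 20*a^3 + 29*a^2 + 36*a - 5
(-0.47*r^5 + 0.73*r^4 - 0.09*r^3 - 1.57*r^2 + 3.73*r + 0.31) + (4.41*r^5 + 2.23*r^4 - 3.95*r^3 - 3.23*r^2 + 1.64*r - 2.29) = 3.94*r^5 + 2.96*r^4 - 4.04*r^3 - 4.8*r^2 + 5.37*r - 1.98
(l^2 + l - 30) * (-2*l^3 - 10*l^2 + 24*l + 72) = -2*l^5 - 12*l^4 + 74*l^3 + 396*l^2 - 648*l - 2160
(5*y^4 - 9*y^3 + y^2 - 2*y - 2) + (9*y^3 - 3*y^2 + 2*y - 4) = 5*y^4 - 2*y^2 - 6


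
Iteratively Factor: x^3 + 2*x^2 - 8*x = (x)*(x^2 + 2*x - 8) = x*(x - 2)*(x + 4)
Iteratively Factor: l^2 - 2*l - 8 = (l + 2)*(l - 4)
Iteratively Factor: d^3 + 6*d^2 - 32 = (d + 4)*(d^2 + 2*d - 8) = (d + 4)^2*(d - 2)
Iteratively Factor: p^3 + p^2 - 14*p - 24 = (p + 2)*(p^2 - p - 12) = (p - 4)*(p + 2)*(p + 3)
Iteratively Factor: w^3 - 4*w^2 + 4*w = (w - 2)*(w^2 - 2*w) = (w - 2)^2*(w)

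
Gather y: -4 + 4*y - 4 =4*y - 8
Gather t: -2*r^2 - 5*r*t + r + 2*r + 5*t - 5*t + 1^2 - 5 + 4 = -2*r^2 - 5*r*t + 3*r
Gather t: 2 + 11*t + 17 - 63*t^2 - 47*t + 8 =-63*t^2 - 36*t + 27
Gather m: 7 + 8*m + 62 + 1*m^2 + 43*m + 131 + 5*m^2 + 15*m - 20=6*m^2 + 66*m + 180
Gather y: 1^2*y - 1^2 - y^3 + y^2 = -y^3 + y^2 + y - 1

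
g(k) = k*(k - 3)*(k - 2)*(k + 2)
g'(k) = k*(k - 3)*(k - 2) + k*(k - 3)*(k + 2) + k*(k - 2)*(k + 2) + (k - 3)*(k - 2)*(k + 2) = 4*k^3 - 9*k^2 - 8*k + 12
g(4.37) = 90.38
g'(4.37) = 138.98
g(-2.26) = 13.17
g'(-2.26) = -62.06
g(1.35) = 4.85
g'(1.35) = -5.36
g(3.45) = 12.27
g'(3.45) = 41.53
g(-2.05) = 2.10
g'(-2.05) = -43.88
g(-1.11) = -12.63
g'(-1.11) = 4.32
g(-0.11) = -1.36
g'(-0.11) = 12.77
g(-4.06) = 357.82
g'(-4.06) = -371.57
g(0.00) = 0.00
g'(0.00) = 12.00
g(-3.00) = 90.00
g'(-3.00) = -153.00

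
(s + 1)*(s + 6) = s^2 + 7*s + 6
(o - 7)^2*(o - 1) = o^3 - 15*o^2 + 63*o - 49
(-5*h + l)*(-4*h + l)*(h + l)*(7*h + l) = 140*h^4 + 97*h^3*l - 45*h^2*l^2 - h*l^3 + l^4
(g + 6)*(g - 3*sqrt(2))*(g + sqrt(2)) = g^3 - 2*sqrt(2)*g^2 + 6*g^2 - 12*sqrt(2)*g - 6*g - 36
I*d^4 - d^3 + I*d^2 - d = d*(d + I)^2*(I*d + 1)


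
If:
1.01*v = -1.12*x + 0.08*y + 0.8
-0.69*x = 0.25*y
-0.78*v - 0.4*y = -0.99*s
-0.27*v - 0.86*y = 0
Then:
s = 0.45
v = 0.69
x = 0.08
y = -0.22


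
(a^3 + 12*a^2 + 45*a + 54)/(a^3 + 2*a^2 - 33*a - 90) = (a^2 + 9*a + 18)/(a^2 - a - 30)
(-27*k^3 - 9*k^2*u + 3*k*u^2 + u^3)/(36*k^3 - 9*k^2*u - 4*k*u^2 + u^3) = (3*k + u)/(-4*k + u)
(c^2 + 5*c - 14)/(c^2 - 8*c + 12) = (c + 7)/(c - 6)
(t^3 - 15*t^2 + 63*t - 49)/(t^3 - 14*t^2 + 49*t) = (t - 1)/t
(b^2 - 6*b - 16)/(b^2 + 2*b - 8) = (b^2 - 6*b - 16)/(b^2 + 2*b - 8)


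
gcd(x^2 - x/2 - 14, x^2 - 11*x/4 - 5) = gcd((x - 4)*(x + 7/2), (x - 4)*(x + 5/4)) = x - 4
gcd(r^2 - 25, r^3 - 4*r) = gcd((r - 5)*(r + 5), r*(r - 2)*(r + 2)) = 1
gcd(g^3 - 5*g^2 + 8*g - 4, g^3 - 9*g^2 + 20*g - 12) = g^2 - 3*g + 2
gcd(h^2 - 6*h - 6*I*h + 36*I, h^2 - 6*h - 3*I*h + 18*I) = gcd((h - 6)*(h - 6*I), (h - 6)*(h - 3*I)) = h - 6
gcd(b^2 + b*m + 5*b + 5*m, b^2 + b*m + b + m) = b + m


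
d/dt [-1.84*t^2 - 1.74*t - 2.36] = -3.68*t - 1.74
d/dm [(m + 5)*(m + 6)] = 2*m + 11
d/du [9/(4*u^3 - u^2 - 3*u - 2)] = 9*(-12*u^2 + 2*u + 3)/(-4*u^3 + u^2 + 3*u + 2)^2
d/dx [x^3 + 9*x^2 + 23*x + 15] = 3*x^2 + 18*x + 23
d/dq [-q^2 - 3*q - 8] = -2*q - 3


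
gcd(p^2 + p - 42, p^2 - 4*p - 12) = p - 6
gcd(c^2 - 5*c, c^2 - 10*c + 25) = c - 5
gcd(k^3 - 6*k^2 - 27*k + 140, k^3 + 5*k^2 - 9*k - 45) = k + 5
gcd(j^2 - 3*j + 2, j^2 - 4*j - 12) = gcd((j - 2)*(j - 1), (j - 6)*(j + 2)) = 1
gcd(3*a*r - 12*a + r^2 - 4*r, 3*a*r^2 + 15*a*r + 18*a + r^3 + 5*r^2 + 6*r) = 3*a + r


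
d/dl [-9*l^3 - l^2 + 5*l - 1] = -27*l^2 - 2*l + 5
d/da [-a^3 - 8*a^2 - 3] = a*(-3*a - 16)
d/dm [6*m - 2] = 6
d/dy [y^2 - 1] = 2*y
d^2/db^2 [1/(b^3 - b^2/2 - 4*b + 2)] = 4*((1 - 6*b)*(2*b^3 - b^2 - 8*b + 4) + 4*(-3*b^2 + b + 4)^2)/(2*b^3 - b^2 - 8*b + 4)^3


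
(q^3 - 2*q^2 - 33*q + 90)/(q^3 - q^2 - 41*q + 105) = (q + 6)/(q + 7)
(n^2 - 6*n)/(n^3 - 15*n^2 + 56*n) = (n - 6)/(n^2 - 15*n + 56)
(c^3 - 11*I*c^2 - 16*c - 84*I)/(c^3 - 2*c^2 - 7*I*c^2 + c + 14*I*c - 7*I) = (c^2 - 4*I*c + 12)/(c^2 - 2*c + 1)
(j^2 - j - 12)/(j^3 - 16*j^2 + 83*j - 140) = (j + 3)/(j^2 - 12*j + 35)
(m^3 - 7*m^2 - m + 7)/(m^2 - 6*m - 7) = m - 1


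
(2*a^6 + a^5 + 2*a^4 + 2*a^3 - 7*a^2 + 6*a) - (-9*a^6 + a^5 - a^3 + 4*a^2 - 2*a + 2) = 11*a^6 + 2*a^4 + 3*a^3 - 11*a^2 + 8*a - 2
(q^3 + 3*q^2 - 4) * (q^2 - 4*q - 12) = q^5 - q^4 - 24*q^3 - 40*q^2 + 16*q + 48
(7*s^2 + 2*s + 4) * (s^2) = 7*s^4 + 2*s^3 + 4*s^2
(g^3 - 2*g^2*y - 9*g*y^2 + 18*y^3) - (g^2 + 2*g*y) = g^3 - 2*g^2*y - g^2 - 9*g*y^2 - 2*g*y + 18*y^3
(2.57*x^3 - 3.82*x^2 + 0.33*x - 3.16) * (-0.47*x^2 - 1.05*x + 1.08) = -1.2079*x^5 - 0.9031*x^4 + 6.6315*x^3 - 2.9869*x^2 + 3.6744*x - 3.4128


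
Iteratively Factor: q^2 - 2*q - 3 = (q - 3)*(q + 1)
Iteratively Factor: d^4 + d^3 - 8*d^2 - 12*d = (d + 2)*(d^3 - d^2 - 6*d) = (d + 2)^2*(d^2 - 3*d) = d*(d + 2)^2*(d - 3)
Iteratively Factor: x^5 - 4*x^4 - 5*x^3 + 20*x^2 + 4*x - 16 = (x - 4)*(x^4 - 5*x^2 + 4) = (x - 4)*(x + 2)*(x^3 - 2*x^2 - x + 2) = (x - 4)*(x + 1)*(x + 2)*(x^2 - 3*x + 2) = (x - 4)*(x - 1)*(x + 1)*(x + 2)*(x - 2)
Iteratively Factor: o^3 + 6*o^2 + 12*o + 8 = (o + 2)*(o^2 + 4*o + 4) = (o + 2)^2*(o + 2)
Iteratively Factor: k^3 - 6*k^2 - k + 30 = (k - 5)*(k^2 - k - 6) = (k - 5)*(k - 3)*(k + 2)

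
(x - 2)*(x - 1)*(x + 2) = x^3 - x^2 - 4*x + 4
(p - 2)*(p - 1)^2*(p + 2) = p^4 - 2*p^3 - 3*p^2 + 8*p - 4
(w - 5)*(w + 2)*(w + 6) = w^3 + 3*w^2 - 28*w - 60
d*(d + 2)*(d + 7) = d^3 + 9*d^2 + 14*d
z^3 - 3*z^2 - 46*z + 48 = (z - 8)*(z - 1)*(z + 6)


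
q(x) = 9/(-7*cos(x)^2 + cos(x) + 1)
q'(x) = 9*(-14*sin(x)*cos(x) + sin(x))/(-7*cos(x)^2 + cos(x) + 1)^2 = 9*(1 - 14*cos(x))*sin(x)/(-7*cos(x)^2 + cos(x) + 1)^2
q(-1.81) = 24.32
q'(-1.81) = -275.54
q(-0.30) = -2.03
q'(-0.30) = 1.67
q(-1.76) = 15.95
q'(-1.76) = -100.85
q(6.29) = -1.80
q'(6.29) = -0.03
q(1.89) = -2857.12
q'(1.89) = 4644725.82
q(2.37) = -2.72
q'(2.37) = 6.31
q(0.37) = -2.17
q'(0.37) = -2.28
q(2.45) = -2.29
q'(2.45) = 4.39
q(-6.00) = -2.00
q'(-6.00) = -1.55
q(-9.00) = -1.57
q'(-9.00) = -1.56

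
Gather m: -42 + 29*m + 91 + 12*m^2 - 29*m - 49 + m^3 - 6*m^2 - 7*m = m^3 + 6*m^2 - 7*m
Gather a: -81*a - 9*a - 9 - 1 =-90*a - 10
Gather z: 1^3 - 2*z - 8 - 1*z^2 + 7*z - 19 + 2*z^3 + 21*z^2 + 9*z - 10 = 2*z^3 + 20*z^2 + 14*z - 36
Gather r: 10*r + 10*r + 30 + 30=20*r + 60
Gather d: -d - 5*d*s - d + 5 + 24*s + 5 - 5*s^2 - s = d*(-5*s - 2) - 5*s^2 + 23*s + 10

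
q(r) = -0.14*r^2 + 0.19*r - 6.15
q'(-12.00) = 3.55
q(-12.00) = -28.59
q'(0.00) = 0.19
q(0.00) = -6.15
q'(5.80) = -1.43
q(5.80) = -9.76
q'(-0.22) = 0.25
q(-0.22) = -6.20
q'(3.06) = -0.67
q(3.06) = -6.88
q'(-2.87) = 0.99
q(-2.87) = -7.85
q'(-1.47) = 0.60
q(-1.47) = -6.73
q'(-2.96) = 1.02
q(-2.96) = -7.94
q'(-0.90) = 0.44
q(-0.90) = -6.43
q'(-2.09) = 0.78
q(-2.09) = -7.16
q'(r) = 0.19 - 0.28*r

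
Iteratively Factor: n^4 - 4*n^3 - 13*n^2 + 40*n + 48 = (n + 3)*(n^3 - 7*n^2 + 8*n + 16) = (n - 4)*(n + 3)*(n^2 - 3*n - 4) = (n - 4)*(n + 1)*(n + 3)*(n - 4)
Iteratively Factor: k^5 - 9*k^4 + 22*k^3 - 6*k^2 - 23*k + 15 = (k - 1)*(k^4 - 8*k^3 + 14*k^2 + 8*k - 15) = (k - 1)*(k + 1)*(k^3 - 9*k^2 + 23*k - 15) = (k - 1)^2*(k + 1)*(k^2 - 8*k + 15) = (k - 5)*(k - 1)^2*(k + 1)*(k - 3)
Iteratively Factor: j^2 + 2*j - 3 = (j - 1)*(j + 3)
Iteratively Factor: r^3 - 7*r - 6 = (r - 3)*(r^2 + 3*r + 2) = (r - 3)*(r + 1)*(r + 2)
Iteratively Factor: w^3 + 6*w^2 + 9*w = (w)*(w^2 + 6*w + 9) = w*(w + 3)*(w + 3)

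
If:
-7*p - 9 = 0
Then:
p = -9/7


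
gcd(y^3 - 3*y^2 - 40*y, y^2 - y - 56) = y - 8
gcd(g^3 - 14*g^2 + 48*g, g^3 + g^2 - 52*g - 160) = g - 8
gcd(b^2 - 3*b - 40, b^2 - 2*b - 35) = b + 5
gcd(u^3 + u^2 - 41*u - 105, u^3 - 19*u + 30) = u + 5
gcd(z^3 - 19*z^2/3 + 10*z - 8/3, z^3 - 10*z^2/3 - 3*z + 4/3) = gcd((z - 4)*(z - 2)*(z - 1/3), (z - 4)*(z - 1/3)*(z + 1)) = z^2 - 13*z/3 + 4/3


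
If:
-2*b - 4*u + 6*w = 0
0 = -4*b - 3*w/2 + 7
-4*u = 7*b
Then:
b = 28/11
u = -49/11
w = -70/33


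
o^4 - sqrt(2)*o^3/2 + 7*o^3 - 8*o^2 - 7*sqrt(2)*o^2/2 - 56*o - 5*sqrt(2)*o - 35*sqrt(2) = (o + 7)*(o - 5*sqrt(2)/2)*(o + sqrt(2))^2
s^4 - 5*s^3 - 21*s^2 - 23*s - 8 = (s - 8)*(s + 1)^3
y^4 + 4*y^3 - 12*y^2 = y^2*(y - 2)*(y + 6)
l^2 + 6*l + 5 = (l + 1)*(l + 5)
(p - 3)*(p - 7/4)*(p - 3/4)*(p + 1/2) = p^4 - 5*p^3 + 97*p^2/16 + 15*p/32 - 63/32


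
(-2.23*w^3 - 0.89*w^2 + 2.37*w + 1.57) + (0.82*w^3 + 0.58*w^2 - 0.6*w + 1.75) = -1.41*w^3 - 0.31*w^2 + 1.77*w + 3.32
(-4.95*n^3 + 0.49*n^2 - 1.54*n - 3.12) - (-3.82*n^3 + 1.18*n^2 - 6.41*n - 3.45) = -1.13*n^3 - 0.69*n^2 + 4.87*n + 0.33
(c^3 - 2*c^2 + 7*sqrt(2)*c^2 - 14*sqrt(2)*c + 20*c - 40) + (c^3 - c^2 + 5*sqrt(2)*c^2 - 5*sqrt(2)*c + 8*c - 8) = 2*c^3 - 3*c^2 + 12*sqrt(2)*c^2 - 19*sqrt(2)*c + 28*c - 48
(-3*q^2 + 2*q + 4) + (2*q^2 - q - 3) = -q^2 + q + 1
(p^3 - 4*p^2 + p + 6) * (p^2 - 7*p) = p^5 - 11*p^4 + 29*p^3 - p^2 - 42*p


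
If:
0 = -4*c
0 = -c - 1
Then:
No Solution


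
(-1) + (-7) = -8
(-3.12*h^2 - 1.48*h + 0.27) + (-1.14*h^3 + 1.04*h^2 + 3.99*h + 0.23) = -1.14*h^3 - 2.08*h^2 + 2.51*h + 0.5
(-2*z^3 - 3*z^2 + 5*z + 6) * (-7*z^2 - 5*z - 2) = 14*z^5 + 31*z^4 - 16*z^3 - 61*z^2 - 40*z - 12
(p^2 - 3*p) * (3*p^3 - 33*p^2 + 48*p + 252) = 3*p^5 - 42*p^4 + 147*p^3 + 108*p^2 - 756*p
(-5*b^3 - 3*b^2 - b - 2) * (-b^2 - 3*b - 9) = 5*b^5 + 18*b^4 + 55*b^3 + 32*b^2 + 15*b + 18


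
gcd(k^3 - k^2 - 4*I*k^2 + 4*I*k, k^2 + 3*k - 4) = k - 1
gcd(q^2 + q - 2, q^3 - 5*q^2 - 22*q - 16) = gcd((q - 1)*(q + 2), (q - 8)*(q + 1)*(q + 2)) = q + 2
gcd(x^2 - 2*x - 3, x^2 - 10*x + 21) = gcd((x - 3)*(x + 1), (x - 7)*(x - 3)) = x - 3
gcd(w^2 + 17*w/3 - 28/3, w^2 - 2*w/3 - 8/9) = w - 4/3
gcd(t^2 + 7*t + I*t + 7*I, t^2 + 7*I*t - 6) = t + I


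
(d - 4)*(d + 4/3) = d^2 - 8*d/3 - 16/3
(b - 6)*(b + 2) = b^2 - 4*b - 12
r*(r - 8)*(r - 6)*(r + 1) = r^4 - 13*r^3 + 34*r^2 + 48*r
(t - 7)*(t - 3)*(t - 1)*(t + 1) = t^4 - 10*t^3 + 20*t^2 + 10*t - 21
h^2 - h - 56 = (h - 8)*(h + 7)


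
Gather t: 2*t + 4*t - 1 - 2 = 6*t - 3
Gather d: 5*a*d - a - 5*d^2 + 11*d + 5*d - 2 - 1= -a - 5*d^2 + d*(5*a + 16) - 3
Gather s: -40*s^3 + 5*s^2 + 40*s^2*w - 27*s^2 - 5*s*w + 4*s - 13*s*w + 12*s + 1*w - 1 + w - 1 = -40*s^3 + s^2*(40*w - 22) + s*(16 - 18*w) + 2*w - 2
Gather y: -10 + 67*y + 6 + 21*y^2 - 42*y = 21*y^2 + 25*y - 4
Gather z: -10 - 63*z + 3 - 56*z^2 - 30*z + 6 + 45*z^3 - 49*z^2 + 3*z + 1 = 45*z^3 - 105*z^2 - 90*z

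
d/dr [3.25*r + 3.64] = 3.25000000000000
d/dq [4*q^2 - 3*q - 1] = 8*q - 3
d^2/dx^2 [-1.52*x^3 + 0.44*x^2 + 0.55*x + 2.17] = 0.88 - 9.12*x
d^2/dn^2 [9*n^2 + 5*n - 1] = 18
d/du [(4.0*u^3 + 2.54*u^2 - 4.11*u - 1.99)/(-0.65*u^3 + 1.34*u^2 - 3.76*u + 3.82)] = (7.011*u^4 - 35.423*u^3 + 37.9165*u^2 + 24.7388*u - 23.1826)/(0.4225*u^6 - 1.742*u^5 + 6.6836*u^4 - 15.0428*u^3 + 24.3752*u^2 - 28.7264*u + 14.5924)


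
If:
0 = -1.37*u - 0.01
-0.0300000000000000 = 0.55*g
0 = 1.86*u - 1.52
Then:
No Solution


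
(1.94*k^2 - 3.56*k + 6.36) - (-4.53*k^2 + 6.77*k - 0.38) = 6.47*k^2 - 10.33*k + 6.74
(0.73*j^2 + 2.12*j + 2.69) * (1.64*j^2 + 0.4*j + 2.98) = 1.1972*j^4 + 3.7688*j^3 + 7.435*j^2 + 7.3936*j + 8.0162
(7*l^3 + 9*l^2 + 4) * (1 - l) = -7*l^4 - 2*l^3 + 9*l^2 - 4*l + 4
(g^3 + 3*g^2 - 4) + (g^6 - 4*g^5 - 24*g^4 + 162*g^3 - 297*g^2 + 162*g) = g^6 - 4*g^5 - 24*g^4 + 163*g^3 - 294*g^2 + 162*g - 4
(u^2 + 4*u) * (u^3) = u^5 + 4*u^4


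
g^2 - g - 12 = (g - 4)*(g + 3)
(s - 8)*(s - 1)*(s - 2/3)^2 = s^4 - 31*s^3/3 + 184*s^2/9 - 44*s/3 + 32/9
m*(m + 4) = m^2 + 4*m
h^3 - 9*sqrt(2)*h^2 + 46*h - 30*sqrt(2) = (h - 5*sqrt(2))*(h - 3*sqrt(2))*(h - sqrt(2))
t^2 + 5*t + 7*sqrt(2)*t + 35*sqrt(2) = (t + 5)*(t + 7*sqrt(2))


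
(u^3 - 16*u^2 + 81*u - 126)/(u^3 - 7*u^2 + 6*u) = (u^2 - 10*u + 21)/(u*(u - 1))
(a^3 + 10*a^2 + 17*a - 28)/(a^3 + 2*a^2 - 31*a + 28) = (a + 4)/(a - 4)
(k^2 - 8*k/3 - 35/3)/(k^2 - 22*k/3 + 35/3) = (3*k + 7)/(3*k - 7)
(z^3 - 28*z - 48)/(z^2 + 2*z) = z - 2 - 24/z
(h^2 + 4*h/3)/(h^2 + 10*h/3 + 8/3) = h/(h + 2)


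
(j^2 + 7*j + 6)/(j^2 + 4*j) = (j^2 + 7*j + 6)/(j*(j + 4))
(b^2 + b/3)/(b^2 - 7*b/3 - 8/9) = 3*b/(3*b - 8)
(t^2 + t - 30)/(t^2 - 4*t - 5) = (t + 6)/(t + 1)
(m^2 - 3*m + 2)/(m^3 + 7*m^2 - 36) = (m - 1)/(m^2 + 9*m + 18)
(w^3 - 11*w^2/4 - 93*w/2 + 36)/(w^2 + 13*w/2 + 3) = (4*w^2 - 35*w + 24)/(2*(2*w + 1))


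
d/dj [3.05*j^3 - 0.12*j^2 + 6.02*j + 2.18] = 9.15*j^2 - 0.24*j + 6.02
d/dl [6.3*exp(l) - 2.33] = 6.3*exp(l)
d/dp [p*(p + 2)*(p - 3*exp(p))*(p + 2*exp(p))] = -p^3*exp(p) + 4*p^3 - 12*p^2*exp(2*p) - 5*p^2*exp(p) + 6*p^2 - 36*p*exp(2*p) - 4*p*exp(p) - 12*exp(2*p)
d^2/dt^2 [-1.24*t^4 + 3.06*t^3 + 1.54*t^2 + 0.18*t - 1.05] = -14.88*t^2 + 18.36*t + 3.08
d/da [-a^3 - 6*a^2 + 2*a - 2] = -3*a^2 - 12*a + 2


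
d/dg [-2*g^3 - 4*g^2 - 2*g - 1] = -6*g^2 - 8*g - 2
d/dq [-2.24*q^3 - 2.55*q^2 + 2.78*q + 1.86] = -6.72*q^2 - 5.1*q + 2.78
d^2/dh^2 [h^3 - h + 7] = 6*h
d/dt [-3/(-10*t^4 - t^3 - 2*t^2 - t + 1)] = 3*(-40*t^3 - 3*t^2 - 4*t - 1)/(10*t^4 + t^3 + 2*t^2 + t - 1)^2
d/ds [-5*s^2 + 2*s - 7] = 2 - 10*s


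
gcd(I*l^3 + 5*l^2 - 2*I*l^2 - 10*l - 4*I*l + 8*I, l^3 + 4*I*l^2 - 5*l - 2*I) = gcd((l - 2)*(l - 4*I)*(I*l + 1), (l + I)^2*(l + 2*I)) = 1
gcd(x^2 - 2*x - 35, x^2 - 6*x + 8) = 1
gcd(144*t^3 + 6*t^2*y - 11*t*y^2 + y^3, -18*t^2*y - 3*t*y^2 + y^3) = -18*t^2 - 3*t*y + y^2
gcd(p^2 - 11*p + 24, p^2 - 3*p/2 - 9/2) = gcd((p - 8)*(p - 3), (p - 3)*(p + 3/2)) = p - 3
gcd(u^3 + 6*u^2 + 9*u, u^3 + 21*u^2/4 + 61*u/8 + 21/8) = u + 3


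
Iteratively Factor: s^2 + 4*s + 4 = (s + 2)*(s + 2)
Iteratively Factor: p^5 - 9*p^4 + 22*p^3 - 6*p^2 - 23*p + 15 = (p - 1)*(p^4 - 8*p^3 + 14*p^2 + 8*p - 15) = (p - 1)*(p + 1)*(p^3 - 9*p^2 + 23*p - 15) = (p - 1)^2*(p + 1)*(p^2 - 8*p + 15) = (p - 3)*(p - 1)^2*(p + 1)*(p - 5)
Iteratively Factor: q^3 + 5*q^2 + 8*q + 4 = (q + 2)*(q^2 + 3*q + 2) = (q + 2)^2*(q + 1)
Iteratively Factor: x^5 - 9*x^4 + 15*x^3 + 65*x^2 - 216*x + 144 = (x + 3)*(x^4 - 12*x^3 + 51*x^2 - 88*x + 48) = (x - 4)*(x + 3)*(x^3 - 8*x^2 + 19*x - 12) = (x - 4)*(x - 3)*(x + 3)*(x^2 - 5*x + 4) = (x - 4)^2*(x - 3)*(x + 3)*(x - 1)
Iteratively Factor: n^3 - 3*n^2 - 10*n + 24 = (n - 4)*(n^2 + n - 6) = (n - 4)*(n - 2)*(n + 3)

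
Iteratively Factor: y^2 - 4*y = (y - 4)*(y)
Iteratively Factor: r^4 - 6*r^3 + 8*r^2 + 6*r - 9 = (r - 3)*(r^3 - 3*r^2 - r + 3) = (r - 3)*(r + 1)*(r^2 - 4*r + 3) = (r - 3)^2*(r + 1)*(r - 1)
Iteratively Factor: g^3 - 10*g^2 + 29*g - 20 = (g - 4)*(g^2 - 6*g + 5) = (g - 5)*(g - 4)*(g - 1)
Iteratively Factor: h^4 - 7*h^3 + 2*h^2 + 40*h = (h - 5)*(h^3 - 2*h^2 - 8*h) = h*(h - 5)*(h^2 - 2*h - 8) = h*(h - 5)*(h - 4)*(h + 2)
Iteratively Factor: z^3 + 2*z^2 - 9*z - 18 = (z + 2)*(z^2 - 9) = (z - 3)*(z + 2)*(z + 3)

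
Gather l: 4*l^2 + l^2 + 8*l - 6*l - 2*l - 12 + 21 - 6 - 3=5*l^2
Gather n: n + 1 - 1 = n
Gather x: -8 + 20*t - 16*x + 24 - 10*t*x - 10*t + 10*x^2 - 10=10*t + 10*x^2 + x*(-10*t - 16) + 6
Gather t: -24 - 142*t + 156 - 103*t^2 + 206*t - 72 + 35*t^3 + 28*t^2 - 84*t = 35*t^3 - 75*t^2 - 20*t + 60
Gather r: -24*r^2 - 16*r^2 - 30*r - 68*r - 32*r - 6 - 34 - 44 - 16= -40*r^2 - 130*r - 100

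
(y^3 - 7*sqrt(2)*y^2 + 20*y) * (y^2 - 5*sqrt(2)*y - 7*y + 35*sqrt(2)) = y^5 - 12*sqrt(2)*y^4 - 7*y^4 + 90*y^3 + 84*sqrt(2)*y^3 - 630*y^2 - 100*sqrt(2)*y^2 + 700*sqrt(2)*y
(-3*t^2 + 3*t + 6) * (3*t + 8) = -9*t^3 - 15*t^2 + 42*t + 48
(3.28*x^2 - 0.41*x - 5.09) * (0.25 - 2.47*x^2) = -8.1016*x^4 + 1.0127*x^3 + 13.3923*x^2 - 0.1025*x - 1.2725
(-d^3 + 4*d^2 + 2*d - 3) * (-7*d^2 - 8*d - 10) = 7*d^5 - 20*d^4 - 36*d^3 - 35*d^2 + 4*d + 30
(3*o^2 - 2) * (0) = 0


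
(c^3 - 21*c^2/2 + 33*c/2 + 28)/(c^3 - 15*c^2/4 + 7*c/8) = 4*(c^2 - 7*c - 8)/(c*(4*c - 1))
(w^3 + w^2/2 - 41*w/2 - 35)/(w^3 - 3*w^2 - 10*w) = (w + 7/2)/w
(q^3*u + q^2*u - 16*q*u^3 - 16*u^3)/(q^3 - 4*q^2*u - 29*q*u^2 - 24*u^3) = u*(-q^3 - q^2 + 16*q*u^2 + 16*u^2)/(-q^3 + 4*q^2*u + 29*q*u^2 + 24*u^3)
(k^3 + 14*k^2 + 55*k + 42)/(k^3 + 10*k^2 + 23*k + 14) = (k + 6)/(k + 2)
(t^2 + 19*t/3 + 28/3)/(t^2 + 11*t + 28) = (t + 7/3)/(t + 7)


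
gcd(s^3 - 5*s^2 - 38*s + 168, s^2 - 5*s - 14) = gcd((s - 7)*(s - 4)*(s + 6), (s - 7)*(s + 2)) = s - 7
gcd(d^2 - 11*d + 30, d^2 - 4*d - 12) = d - 6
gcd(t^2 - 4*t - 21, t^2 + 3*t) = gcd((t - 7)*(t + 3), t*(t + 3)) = t + 3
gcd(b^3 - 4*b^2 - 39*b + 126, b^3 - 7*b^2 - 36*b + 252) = b^2 - b - 42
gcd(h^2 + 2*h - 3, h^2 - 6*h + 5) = h - 1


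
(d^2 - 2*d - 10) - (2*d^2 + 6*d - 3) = -d^2 - 8*d - 7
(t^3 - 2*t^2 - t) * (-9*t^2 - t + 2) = -9*t^5 + 17*t^4 + 13*t^3 - 3*t^2 - 2*t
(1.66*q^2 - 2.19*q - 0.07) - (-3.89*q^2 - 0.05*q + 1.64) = 5.55*q^2 - 2.14*q - 1.71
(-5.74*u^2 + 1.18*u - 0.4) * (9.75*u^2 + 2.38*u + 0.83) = -55.965*u^4 - 2.1562*u^3 - 5.8558*u^2 + 0.0274*u - 0.332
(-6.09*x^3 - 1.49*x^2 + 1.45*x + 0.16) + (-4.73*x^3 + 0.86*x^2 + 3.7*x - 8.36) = -10.82*x^3 - 0.63*x^2 + 5.15*x - 8.2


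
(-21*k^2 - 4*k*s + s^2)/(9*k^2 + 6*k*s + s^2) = (-7*k + s)/(3*k + s)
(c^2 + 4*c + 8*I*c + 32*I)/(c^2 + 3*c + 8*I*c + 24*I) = (c + 4)/(c + 3)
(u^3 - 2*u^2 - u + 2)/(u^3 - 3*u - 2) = (u - 1)/(u + 1)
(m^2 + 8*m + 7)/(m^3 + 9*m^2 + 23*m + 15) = (m + 7)/(m^2 + 8*m + 15)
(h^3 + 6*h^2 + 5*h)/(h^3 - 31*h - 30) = h/(h - 6)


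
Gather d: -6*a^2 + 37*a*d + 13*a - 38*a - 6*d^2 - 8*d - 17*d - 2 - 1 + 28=-6*a^2 - 25*a - 6*d^2 + d*(37*a - 25) + 25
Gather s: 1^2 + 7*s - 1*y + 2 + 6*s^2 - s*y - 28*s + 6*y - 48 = 6*s^2 + s*(-y - 21) + 5*y - 45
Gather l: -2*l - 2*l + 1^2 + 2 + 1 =4 - 4*l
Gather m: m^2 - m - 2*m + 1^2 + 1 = m^2 - 3*m + 2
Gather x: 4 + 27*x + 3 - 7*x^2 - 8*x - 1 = -7*x^2 + 19*x + 6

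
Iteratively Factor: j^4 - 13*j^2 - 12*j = (j + 1)*(j^3 - j^2 - 12*j) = j*(j + 1)*(j^2 - j - 12) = j*(j + 1)*(j + 3)*(j - 4)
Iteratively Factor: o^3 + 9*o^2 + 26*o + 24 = (o + 3)*(o^2 + 6*o + 8) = (o + 2)*(o + 3)*(o + 4)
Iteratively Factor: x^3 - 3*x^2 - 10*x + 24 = (x + 3)*(x^2 - 6*x + 8) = (x - 4)*(x + 3)*(x - 2)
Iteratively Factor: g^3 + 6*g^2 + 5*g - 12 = (g + 4)*(g^2 + 2*g - 3) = (g - 1)*(g + 4)*(g + 3)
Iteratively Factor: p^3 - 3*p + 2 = (p - 1)*(p^2 + p - 2) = (p - 1)*(p + 2)*(p - 1)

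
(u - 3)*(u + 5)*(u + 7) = u^3 + 9*u^2 - u - 105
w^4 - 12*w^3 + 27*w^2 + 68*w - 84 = (w - 7)*(w - 6)*(w - 1)*(w + 2)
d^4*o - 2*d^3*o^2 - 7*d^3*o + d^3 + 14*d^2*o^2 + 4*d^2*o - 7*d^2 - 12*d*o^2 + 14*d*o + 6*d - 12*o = (d - 6)*(d - 1)*(d - 2*o)*(d*o + 1)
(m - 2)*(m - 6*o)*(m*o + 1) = m^3*o - 6*m^2*o^2 - 2*m^2*o + m^2 + 12*m*o^2 - 6*m*o - 2*m + 12*o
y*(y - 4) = y^2 - 4*y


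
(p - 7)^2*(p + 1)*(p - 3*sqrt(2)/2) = p^4 - 13*p^3 - 3*sqrt(2)*p^3/2 + 39*sqrt(2)*p^2/2 + 35*p^2 - 105*sqrt(2)*p/2 + 49*p - 147*sqrt(2)/2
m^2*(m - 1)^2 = m^4 - 2*m^3 + m^2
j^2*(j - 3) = j^3 - 3*j^2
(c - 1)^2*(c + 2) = c^3 - 3*c + 2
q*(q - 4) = q^2 - 4*q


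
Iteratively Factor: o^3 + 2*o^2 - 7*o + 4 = (o - 1)*(o^2 + 3*o - 4) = (o - 1)^2*(o + 4)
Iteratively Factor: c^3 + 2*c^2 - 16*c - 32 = (c - 4)*(c^2 + 6*c + 8) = (c - 4)*(c + 4)*(c + 2)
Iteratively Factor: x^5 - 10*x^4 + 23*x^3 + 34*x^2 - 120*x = (x - 5)*(x^4 - 5*x^3 - 2*x^2 + 24*x) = (x - 5)*(x + 2)*(x^3 - 7*x^2 + 12*x) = (x - 5)*(x - 3)*(x + 2)*(x^2 - 4*x) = (x - 5)*(x - 4)*(x - 3)*(x + 2)*(x)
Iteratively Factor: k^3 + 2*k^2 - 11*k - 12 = (k + 1)*(k^2 + k - 12) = (k - 3)*(k + 1)*(k + 4)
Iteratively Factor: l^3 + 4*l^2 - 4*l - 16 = (l + 2)*(l^2 + 2*l - 8) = (l + 2)*(l + 4)*(l - 2)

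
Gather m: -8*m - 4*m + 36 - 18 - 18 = -12*m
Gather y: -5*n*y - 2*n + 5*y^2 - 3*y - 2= -2*n + 5*y^2 + y*(-5*n - 3) - 2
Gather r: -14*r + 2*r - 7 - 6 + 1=-12*r - 12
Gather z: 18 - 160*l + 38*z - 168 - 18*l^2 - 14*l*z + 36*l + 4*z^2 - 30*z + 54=-18*l^2 - 124*l + 4*z^2 + z*(8 - 14*l) - 96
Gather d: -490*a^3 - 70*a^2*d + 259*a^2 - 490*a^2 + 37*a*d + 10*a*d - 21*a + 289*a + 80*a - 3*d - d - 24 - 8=-490*a^3 - 231*a^2 + 348*a + d*(-70*a^2 + 47*a - 4) - 32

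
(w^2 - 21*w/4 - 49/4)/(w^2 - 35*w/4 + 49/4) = (4*w + 7)/(4*w - 7)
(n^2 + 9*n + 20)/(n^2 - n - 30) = (n + 4)/(n - 6)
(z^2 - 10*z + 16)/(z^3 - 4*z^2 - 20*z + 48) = (z - 8)/(z^2 - 2*z - 24)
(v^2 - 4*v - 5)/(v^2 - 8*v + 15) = (v + 1)/(v - 3)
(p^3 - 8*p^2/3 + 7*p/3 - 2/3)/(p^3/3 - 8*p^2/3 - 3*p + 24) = (3*p^3 - 8*p^2 + 7*p - 2)/(p^3 - 8*p^2 - 9*p + 72)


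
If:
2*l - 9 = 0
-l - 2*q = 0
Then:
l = 9/2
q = -9/4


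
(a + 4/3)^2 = a^2 + 8*a/3 + 16/9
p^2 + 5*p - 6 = (p - 1)*(p + 6)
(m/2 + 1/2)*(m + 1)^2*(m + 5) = m^4/2 + 4*m^3 + 9*m^2 + 8*m + 5/2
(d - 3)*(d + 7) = d^2 + 4*d - 21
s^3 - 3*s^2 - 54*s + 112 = (s - 8)*(s - 2)*(s + 7)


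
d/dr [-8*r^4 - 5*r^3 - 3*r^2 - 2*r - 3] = -32*r^3 - 15*r^2 - 6*r - 2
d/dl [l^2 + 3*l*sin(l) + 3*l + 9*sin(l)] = 3*l*cos(l) + 2*l + 3*sin(l) + 9*cos(l) + 3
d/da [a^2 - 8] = 2*a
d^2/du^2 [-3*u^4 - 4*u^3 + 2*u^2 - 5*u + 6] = -36*u^2 - 24*u + 4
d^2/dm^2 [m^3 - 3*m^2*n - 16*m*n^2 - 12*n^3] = 6*m - 6*n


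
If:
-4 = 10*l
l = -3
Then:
No Solution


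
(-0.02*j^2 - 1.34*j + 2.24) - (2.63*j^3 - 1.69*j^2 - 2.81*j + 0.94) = -2.63*j^3 + 1.67*j^2 + 1.47*j + 1.3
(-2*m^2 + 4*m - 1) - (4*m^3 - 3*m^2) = -4*m^3 + m^2 + 4*m - 1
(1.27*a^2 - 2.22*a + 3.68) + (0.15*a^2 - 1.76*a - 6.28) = 1.42*a^2 - 3.98*a - 2.6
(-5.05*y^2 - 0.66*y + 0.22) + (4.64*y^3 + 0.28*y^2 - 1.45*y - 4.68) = 4.64*y^3 - 4.77*y^2 - 2.11*y - 4.46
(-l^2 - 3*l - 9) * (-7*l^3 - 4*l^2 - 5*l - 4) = 7*l^5 + 25*l^4 + 80*l^3 + 55*l^2 + 57*l + 36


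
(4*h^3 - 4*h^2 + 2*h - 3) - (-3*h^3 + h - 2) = 7*h^3 - 4*h^2 + h - 1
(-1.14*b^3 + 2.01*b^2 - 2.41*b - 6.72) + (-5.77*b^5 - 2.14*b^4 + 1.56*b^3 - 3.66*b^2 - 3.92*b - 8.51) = -5.77*b^5 - 2.14*b^4 + 0.42*b^3 - 1.65*b^2 - 6.33*b - 15.23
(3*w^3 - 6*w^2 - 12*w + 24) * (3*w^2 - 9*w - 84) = 9*w^5 - 45*w^4 - 234*w^3 + 684*w^2 + 792*w - 2016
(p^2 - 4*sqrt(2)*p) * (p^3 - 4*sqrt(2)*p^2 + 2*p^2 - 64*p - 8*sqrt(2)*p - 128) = p^5 - 8*sqrt(2)*p^4 + 2*p^4 - 32*p^3 - 16*sqrt(2)*p^3 - 64*p^2 + 256*sqrt(2)*p^2 + 512*sqrt(2)*p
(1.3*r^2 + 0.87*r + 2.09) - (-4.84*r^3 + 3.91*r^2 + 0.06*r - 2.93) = 4.84*r^3 - 2.61*r^2 + 0.81*r + 5.02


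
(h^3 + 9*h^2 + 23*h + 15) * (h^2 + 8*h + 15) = h^5 + 17*h^4 + 110*h^3 + 334*h^2 + 465*h + 225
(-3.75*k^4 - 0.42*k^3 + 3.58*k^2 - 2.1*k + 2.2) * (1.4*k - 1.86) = -5.25*k^5 + 6.387*k^4 + 5.7932*k^3 - 9.5988*k^2 + 6.986*k - 4.092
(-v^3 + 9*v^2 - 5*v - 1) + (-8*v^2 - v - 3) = -v^3 + v^2 - 6*v - 4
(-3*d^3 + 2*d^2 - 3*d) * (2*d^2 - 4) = -6*d^5 + 4*d^4 + 6*d^3 - 8*d^2 + 12*d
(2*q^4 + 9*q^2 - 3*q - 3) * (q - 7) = 2*q^5 - 14*q^4 + 9*q^3 - 66*q^2 + 18*q + 21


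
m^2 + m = m*(m + 1)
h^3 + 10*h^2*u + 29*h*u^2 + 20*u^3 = (h + u)*(h + 4*u)*(h + 5*u)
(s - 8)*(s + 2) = s^2 - 6*s - 16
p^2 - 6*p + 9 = (p - 3)^2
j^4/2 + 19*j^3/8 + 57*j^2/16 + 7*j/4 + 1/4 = (j/2 + 1)*(j + 1/4)*(j + 1/2)*(j + 2)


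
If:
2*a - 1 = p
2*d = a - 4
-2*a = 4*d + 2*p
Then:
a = 5/4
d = -11/8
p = 3/2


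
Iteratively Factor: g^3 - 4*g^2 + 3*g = (g - 1)*(g^2 - 3*g) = (g - 3)*(g - 1)*(g)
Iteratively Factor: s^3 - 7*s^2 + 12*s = (s - 3)*(s^2 - 4*s) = s*(s - 3)*(s - 4)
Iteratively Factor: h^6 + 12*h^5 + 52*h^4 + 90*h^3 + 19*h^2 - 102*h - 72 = (h + 3)*(h^5 + 9*h^4 + 25*h^3 + 15*h^2 - 26*h - 24) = (h + 1)*(h + 3)*(h^4 + 8*h^3 + 17*h^2 - 2*h - 24) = (h + 1)*(h + 2)*(h + 3)*(h^3 + 6*h^2 + 5*h - 12) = (h + 1)*(h + 2)*(h + 3)^2*(h^2 + 3*h - 4) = (h + 1)*(h + 2)*(h + 3)^2*(h + 4)*(h - 1)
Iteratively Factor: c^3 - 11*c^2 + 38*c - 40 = (c - 2)*(c^2 - 9*c + 20) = (c - 5)*(c - 2)*(c - 4)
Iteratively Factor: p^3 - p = (p - 1)*(p^2 + p) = (p - 1)*(p + 1)*(p)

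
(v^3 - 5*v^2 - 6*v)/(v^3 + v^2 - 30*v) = (v^2 - 5*v - 6)/(v^2 + v - 30)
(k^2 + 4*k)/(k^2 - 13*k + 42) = k*(k + 4)/(k^2 - 13*k + 42)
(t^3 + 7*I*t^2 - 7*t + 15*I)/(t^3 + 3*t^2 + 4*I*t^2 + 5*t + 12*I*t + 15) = (t + 3*I)/(t + 3)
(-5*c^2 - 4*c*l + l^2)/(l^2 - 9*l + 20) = (-5*c^2 - 4*c*l + l^2)/(l^2 - 9*l + 20)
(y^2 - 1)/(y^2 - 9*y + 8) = (y + 1)/(y - 8)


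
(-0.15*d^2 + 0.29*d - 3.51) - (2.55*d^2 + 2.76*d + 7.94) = -2.7*d^2 - 2.47*d - 11.45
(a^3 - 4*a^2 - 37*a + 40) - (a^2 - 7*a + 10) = a^3 - 5*a^2 - 30*a + 30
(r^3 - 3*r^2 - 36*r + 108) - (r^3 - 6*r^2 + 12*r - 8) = 3*r^2 - 48*r + 116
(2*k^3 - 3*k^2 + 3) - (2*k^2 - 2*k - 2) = 2*k^3 - 5*k^2 + 2*k + 5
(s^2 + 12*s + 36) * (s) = s^3 + 12*s^2 + 36*s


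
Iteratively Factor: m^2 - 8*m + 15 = (m - 5)*(m - 3)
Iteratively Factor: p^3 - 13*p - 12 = (p - 4)*(p^2 + 4*p + 3) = (p - 4)*(p + 1)*(p + 3)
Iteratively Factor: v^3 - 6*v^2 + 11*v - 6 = (v - 1)*(v^2 - 5*v + 6) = (v - 3)*(v - 1)*(v - 2)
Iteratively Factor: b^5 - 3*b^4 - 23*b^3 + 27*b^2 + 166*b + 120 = (b + 1)*(b^4 - 4*b^3 - 19*b^2 + 46*b + 120) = (b + 1)*(b + 3)*(b^3 - 7*b^2 + 2*b + 40) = (b + 1)*(b + 2)*(b + 3)*(b^2 - 9*b + 20) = (b - 4)*(b + 1)*(b + 2)*(b + 3)*(b - 5)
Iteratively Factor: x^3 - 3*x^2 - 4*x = (x - 4)*(x^2 + x) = x*(x - 4)*(x + 1)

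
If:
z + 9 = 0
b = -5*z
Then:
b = 45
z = -9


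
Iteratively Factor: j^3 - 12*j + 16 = (j - 2)*(j^2 + 2*j - 8) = (j - 2)*(j + 4)*(j - 2)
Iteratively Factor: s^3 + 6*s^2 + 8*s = (s)*(s^2 + 6*s + 8) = s*(s + 2)*(s + 4)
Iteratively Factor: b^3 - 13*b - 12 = (b + 1)*(b^2 - b - 12) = (b - 4)*(b + 1)*(b + 3)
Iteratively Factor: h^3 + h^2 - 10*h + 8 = (h - 2)*(h^2 + 3*h - 4) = (h - 2)*(h + 4)*(h - 1)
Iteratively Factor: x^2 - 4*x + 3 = (x - 3)*(x - 1)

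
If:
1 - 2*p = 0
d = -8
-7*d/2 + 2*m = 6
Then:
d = -8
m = -11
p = 1/2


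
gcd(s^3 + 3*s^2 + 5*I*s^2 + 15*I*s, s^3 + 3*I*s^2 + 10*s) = s^2 + 5*I*s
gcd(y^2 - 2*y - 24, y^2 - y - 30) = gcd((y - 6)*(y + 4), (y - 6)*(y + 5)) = y - 6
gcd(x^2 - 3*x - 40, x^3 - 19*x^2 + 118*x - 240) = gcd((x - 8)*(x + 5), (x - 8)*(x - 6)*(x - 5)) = x - 8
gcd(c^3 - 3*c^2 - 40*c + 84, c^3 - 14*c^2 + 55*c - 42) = c - 7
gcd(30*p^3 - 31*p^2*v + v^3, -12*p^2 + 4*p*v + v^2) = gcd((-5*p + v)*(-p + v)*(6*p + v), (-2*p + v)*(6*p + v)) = 6*p + v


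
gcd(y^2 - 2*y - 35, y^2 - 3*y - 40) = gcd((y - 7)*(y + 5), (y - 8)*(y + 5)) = y + 5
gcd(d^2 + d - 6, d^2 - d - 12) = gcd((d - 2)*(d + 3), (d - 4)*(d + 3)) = d + 3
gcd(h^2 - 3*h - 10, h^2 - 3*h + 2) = 1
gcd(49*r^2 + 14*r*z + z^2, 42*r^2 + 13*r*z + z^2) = 7*r + z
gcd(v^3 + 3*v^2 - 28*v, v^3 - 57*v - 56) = v + 7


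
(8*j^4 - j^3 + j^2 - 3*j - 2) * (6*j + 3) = 48*j^5 + 18*j^4 + 3*j^3 - 15*j^2 - 21*j - 6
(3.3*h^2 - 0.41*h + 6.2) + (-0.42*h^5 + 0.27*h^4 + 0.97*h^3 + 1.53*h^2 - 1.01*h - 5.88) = -0.42*h^5 + 0.27*h^4 + 0.97*h^3 + 4.83*h^2 - 1.42*h + 0.32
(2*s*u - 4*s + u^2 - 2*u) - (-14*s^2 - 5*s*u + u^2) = 14*s^2 + 7*s*u - 4*s - 2*u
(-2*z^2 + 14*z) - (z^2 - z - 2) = -3*z^2 + 15*z + 2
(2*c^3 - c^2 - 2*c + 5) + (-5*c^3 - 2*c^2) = -3*c^3 - 3*c^2 - 2*c + 5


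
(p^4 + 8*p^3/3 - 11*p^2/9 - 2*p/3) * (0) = 0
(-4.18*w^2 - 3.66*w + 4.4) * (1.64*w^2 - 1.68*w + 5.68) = -6.8552*w^4 + 1.02*w^3 - 10.3776*w^2 - 28.1808*w + 24.992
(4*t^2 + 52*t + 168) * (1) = 4*t^2 + 52*t + 168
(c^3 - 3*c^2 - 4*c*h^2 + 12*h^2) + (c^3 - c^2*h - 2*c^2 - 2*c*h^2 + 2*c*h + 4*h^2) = 2*c^3 - c^2*h - 5*c^2 - 6*c*h^2 + 2*c*h + 16*h^2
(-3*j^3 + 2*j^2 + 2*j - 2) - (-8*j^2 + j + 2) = -3*j^3 + 10*j^2 + j - 4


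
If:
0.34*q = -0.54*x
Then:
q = -1.58823529411765*x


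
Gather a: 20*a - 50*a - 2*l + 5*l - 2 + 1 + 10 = -30*a + 3*l + 9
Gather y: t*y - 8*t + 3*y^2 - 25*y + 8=-8*t + 3*y^2 + y*(t - 25) + 8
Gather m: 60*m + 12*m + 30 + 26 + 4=72*m + 60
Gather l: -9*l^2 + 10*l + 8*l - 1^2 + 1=-9*l^2 + 18*l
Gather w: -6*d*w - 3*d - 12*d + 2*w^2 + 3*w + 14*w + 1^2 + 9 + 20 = -15*d + 2*w^2 + w*(17 - 6*d) + 30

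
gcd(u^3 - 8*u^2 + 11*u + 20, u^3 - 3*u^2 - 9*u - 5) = u^2 - 4*u - 5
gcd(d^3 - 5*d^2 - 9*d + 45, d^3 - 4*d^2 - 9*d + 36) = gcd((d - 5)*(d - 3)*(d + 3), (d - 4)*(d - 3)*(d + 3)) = d^2 - 9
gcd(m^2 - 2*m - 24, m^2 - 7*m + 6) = m - 6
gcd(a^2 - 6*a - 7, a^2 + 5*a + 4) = a + 1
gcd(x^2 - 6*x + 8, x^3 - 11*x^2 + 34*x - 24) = x - 4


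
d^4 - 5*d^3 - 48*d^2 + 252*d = d*(d - 6)^2*(d + 7)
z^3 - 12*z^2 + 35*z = z*(z - 7)*(z - 5)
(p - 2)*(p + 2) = p^2 - 4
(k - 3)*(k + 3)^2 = k^3 + 3*k^2 - 9*k - 27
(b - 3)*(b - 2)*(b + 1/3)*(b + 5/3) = b^4 - 3*b^3 - 31*b^2/9 + 83*b/9 + 10/3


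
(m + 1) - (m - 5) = 6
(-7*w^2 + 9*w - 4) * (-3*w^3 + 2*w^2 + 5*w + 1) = 21*w^5 - 41*w^4 - 5*w^3 + 30*w^2 - 11*w - 4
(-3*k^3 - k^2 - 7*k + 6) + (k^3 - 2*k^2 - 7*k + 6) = -2*k^3 - 3*k^2 - 14*k + 12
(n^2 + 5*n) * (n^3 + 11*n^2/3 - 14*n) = n^5 + 26*n^4/3 + 13*n^3/3 - 70*n^2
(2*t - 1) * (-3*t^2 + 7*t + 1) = -6*t^3 + 17*t^2 - 5*t - 1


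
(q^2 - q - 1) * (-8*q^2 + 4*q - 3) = -8*q^4 + 12*q^3 + q^2 - q + 3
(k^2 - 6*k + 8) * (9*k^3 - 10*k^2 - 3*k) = 9*k^5 - 64*k^4 + 129*k^3 - 62*k^2 - 24*k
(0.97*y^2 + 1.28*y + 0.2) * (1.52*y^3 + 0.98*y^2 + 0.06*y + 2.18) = 1.4744*y^5 + 2.8962*y^4 + 1.6166*y^3 + 2.3874*y^2 + 2.8024*y + 0.436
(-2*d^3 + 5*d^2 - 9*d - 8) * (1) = -2*d^3 + 5*d^2 - 9*d - 8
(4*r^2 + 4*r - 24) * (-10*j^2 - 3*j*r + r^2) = -40*j^2*r^2 - 40*j^2*r + 240*j^2 - 12*j*r^3 - 12*j*r^2 + 72*j*r + 4*r^4 + 4*r^3 - 24*r^2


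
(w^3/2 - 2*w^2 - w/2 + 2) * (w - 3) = w^4/2 - 7*w^3/2 + 11*w^2/2 + 7*w/2 - 6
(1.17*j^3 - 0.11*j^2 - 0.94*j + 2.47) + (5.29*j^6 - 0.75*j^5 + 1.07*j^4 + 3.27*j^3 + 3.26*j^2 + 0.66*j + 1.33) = 5.29*j^6 - 0.75*j^5 + 1.07*j^4 + 4.44*j^3 + 3.15*j^2 - 0.28*j + 3.8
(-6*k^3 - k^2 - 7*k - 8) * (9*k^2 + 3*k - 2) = -54*k^5 - 27*k^4 - 54*k^3 - 91*k^2 - 10*k + 16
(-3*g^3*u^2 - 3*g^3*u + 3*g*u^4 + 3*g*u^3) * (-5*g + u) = 15*g^4*u^2 + 15*g^4*u - 3*g^3*u^3 - 3*g^3*u^2 - 15*g^2*u^4 - 15*g^2*u^3 + 3*g*u^5 + 3*g*u^4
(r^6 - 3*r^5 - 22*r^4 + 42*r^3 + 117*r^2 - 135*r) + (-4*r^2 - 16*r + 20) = r^6 - 3*r^5 - 22*r^4 + 42*r^3 + 113*r^2 - 151*r + 20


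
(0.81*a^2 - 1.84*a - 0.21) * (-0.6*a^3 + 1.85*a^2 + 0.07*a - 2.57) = -0.486*a^5 + 2.6025*a^4 - 3.2213*a^3 - 2.599*a^2 + 4.7141*a + 0.5397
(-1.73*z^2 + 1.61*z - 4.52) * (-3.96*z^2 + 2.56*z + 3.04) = 6.8508*z^4 - 10.8044*z^3 + 16.7616*z^2 - 6.6768*z - 13.7408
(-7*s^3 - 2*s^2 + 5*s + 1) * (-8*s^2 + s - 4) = 56*s^5 + 9*s^4 - 14*s^3 + 5*s^2 - 19*s - 4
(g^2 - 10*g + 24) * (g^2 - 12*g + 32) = g^4 - 22*g^3 + 176*g^2 - 608*g + 768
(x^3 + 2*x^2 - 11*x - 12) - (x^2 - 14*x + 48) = x^3 + x^2 + 3*x - 60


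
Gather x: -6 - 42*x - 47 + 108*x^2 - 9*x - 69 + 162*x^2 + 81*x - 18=270*x^2 + 30*x - 140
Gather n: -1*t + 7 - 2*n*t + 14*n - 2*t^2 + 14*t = n*(14 - 2*t) - 2*t^2 + 13*t + 7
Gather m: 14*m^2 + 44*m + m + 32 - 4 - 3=14*m^2 + 45*m + 25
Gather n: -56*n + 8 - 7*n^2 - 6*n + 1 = -7*n^2 - 62*n + 9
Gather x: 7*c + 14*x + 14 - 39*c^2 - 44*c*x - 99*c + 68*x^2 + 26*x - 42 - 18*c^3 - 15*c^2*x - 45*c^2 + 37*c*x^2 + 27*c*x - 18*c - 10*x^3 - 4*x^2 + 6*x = -18*c^3 - 84*c^2 - 110*c - 10*x^3 + x^2*(37*c + 64) + x*(-15*c^2 - 17*c + 46) - 28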